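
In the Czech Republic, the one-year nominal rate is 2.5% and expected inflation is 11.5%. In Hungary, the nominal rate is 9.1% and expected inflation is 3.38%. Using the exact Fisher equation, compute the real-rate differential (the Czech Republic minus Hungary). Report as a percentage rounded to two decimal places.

The Czech Republic: (1 + 0.0250)/(1 + 0.1150) − 1 = -8.0717%
Hungary: (1 + 0.0910)/(1 + 0.0338) − 1 = 5.5330%
Differential = -8.0717% − 5.5330% = -13.6047% → -13.60%.

-13.60%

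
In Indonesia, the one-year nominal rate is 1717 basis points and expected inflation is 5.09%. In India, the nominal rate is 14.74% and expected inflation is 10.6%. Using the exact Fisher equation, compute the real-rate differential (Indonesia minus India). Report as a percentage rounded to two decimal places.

Indonesia: (1 + 0.1717)/(1 + 0.0509) − 1 = 11.4949%
India: (1 + 0.1474)/(1 + 0.1060) − 1 = 3.7432%
Differential = 11.4949% − 3.7432% = 7.7517% → 7.75%.

7.75%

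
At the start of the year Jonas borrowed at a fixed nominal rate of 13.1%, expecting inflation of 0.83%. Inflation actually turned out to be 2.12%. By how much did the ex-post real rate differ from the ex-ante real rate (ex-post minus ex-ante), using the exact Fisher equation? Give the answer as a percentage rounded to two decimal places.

Ex-ante: (1 + 0.1310)/(1 + 0.0083) − 1 = 12.1690%
Ex-post: (1 + 0.1310)/(1 + 0.0212) − 1 = 10.7521%
Difference (ex-post − ex-ante) = -1.4169% → -1.42%.

-1.42%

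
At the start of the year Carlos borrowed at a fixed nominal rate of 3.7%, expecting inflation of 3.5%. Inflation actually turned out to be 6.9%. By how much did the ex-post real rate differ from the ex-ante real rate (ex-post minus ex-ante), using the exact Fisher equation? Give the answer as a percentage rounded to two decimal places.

-3.19%

Ex-ante: (1 + 0.0370)/(1 + 0.0350) − 1 = 0.1932%
Ex-post: (1 + 0.0370)/(1 + 0.0690) − 1 = -2.9935%
Difference (ex-post − ex-ante) = -3.1867% → -3.19%.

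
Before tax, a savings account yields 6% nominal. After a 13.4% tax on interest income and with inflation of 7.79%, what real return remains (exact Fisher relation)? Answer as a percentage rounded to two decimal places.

After-tax nominal return = 6% × (1 − 0.134) = 5.1960%.
1 + r = 1.05196 / 1.07790 = 0.975935
After-tax real rate = 0.975935 − 1 → -2.41%.

-2.41%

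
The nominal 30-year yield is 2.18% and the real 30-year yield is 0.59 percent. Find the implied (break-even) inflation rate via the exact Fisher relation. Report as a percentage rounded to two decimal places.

(1 + π) = (1 + i)/(1 + r) = 1.02180 / 1.00590 = 1.015807
Break-even inflation = 1.015807 − 1 → 1.58%.

1.58%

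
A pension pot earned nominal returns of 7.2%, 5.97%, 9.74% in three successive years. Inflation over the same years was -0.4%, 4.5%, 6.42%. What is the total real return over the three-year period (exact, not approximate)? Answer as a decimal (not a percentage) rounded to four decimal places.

0.1255

Compound the nominal returns: 1.0720 × 1.0597 × 1.0974 = 1.246645.
Compound inflation: 0.9960 × 1.0450 × 1.0642 = 1.107641.
Deflate: 1.246645 / 1.107641 = 1.125496.
Total real return = 1.125496 − 1 → 0.1255.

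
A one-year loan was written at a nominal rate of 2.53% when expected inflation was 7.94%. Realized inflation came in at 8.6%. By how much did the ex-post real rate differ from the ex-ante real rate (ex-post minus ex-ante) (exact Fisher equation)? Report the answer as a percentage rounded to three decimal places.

Ex-ante: (1 + 0.0253)/(1 + 0.0794) − 1 = -5.0120%
Ex-post: (1 + 0.0253)/(1 + 0.0860) − 1 = -5.5893%
Difference (ex-post − ex-ante) = -0.5773% → -0.577%.

-0.577%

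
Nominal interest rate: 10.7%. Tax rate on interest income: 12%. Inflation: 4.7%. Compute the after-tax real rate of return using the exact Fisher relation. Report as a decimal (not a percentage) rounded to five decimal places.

0.04504

After-tax nominal return = 10.7% × (1 − 0.12) = 9.4160%.
1 + r = 1.09416 / 1.04700 = 1.045043
After-tax real rate = 1.045043 − 1 → 0.04504.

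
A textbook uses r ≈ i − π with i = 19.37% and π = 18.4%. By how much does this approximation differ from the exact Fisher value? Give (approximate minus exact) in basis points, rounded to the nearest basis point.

Approximate: r ≈ 19.370% − 18.400% = 0.9700%
Exact: (1 + 0.1937)/(1 + 0.1840) − 1 = 0.8193%
Error = 0.9700% − 0.8193% = 0.1507% → 15 basis points.

15 basis points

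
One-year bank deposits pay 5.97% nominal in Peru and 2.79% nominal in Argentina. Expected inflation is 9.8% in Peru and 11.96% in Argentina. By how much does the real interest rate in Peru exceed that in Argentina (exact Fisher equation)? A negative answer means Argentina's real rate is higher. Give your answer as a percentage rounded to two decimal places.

4.70%

Peru: (1 + 0.0597)/(1 + 0.0980) − 1 = -3.4882%
Argentina: (1 + 0.0279)/(1 + 0.1196) − 1 = -8.1904%
Differential = -3.4882% − (-8.1904%) = 4.7023% → 4.70%.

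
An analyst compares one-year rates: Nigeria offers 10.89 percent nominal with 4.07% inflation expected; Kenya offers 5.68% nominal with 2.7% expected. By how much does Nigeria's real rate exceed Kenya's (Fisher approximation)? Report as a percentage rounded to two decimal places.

Nigeria: 10.89% − 4.07% = 6.820%
Kenya: 5.68% − 2.7% = 2.980%
Differential = 3.840% → 3.84%.

3.84%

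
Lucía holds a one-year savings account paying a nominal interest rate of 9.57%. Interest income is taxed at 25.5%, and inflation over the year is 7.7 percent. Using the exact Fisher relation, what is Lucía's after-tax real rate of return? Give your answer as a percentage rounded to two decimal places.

After-tax nominal return = 9.57% × (1 − 0.255) = 7.12965%.
1 + r = 1.0712965 / 1.07700 = 0.994704
After-tax real rate = 0.994704 − 1 → -0.53%.

-0.53%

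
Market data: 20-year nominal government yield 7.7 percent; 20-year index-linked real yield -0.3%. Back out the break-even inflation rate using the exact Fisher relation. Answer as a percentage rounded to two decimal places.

8.02%

(1 + π) = (1 + i)/(1 + r) = 1.07700 / 0.99700 = 1.080241
Break-even inflation = 1.080241 − 1 → 8.02%.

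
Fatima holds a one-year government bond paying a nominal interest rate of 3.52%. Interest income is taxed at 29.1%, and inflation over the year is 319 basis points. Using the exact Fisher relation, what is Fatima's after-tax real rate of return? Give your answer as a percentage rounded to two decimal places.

After-tax nominal return = 3.52% × (1 − 0.291) = 2.49568%.
1 + r = 1.0249568 / 1.03190 = 0.993271
After-tax real rate = 0.993271 − 1 → -0.67%.

-0.67%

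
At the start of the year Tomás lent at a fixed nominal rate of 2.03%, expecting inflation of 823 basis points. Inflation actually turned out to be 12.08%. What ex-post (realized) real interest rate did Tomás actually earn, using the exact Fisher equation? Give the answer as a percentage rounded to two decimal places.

-8.97%

Ex-post: (1 + 0.0203)/(1 + 0.1208) − 1 = -8.9668%
So the realized real rate is -8.97%.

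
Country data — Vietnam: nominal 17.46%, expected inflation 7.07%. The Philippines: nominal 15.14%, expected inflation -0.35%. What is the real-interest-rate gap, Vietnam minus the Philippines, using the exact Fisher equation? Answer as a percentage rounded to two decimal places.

Vietnam: (1 + 0.1746)/(1 + 0.0707) − 1 = 9.7039%
The Philippines: (1 + 0.1514)/(1 − 0.0035) − 1 = 15.5444%
Differential = 9.7039% − 15.5444% = -5.8405% → -5.84%.

-5.84%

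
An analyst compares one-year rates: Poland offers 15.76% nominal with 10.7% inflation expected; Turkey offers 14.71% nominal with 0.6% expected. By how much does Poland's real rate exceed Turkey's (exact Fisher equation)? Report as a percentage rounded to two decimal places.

Poland: (1 + 0.1576)/(1 + 0.1070) − 1 = 4.5709%
Turkey: (1 + 0.1471)/(1 + 0.0060) − 1 = 14.0258%
Differential = 4.5709% − 14.0258% = -9.4549% → -9.45%.

-9.45%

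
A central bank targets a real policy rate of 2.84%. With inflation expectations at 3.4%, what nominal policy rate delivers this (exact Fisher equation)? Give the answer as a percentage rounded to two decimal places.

(1 + i) = (1 + r)(1 + π) = 1.02840 × 1.03400 = 1.0633656
i = 1.0633656 − 1, so the required nominal rate is 6.34%.

6.34%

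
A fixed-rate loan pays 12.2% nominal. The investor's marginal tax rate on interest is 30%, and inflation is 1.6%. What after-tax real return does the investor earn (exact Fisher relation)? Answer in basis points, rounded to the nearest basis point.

After-tax nominal return = 12.2% × (1 − 0.3) = 8.5400%.
1 + r = 1.08540 / 1.01600 = 1.068307
After-tax real rate = 1.068307 − 1 → 683 basis points.

683 basis points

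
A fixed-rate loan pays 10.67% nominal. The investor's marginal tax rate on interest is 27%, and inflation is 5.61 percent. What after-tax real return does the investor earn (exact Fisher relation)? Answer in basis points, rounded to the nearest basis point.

206 basis points

After-tax nominal return = 10.67% × (1 − 0.27) = 7.7891%.
1 + r = 1.077891 / 1.05610 = 1.020633
After-tax real rate = 1.020633 − 1 → 206 basis points.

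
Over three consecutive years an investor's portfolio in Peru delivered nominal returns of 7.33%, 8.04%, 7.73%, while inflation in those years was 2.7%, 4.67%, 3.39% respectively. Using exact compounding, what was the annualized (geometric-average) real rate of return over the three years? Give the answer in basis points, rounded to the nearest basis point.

397 basis points

Compound the nominal returns: 1.0733 × 1.0804 × 1.0773 = 1.24922988.
Compound inflation: 1.0270 × 1.0467 × 1.0339 = 1.11140207.
Deflate: 1.24922988 / 1.11140207 = 1.12401255.
Annualized real rate = 1.12401255^(1/3) − 1 = 3.9738% → 397 basis points.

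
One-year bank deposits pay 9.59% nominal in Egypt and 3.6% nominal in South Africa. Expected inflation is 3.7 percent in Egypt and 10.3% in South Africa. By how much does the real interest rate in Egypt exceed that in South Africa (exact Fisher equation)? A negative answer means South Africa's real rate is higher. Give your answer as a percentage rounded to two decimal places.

Egypt: (1 + 0.0959)/(1 + 0.0370) − 1 = 5.6798%
South Africa: (1 + 0.0360)/(1 + 0.1030) − 1 = -6.0743%
Differential = 5.6798% − (-6.0743%) = 11.7542% → 11.75%.

11.75%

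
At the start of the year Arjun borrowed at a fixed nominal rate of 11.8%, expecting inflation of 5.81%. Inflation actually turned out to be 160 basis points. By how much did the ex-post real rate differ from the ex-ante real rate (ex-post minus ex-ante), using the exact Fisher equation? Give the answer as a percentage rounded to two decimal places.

4.38%

Ex-ante: (1 + 0.1180)/(1 + 0.0581) − 1 = 5.6611%
Ex-post: (1 + 0.1180)/(1 + 0.0160) − 1 = 10.0394%
Difference (ex-post − ex-ante) = 4.3783% → 4.38%.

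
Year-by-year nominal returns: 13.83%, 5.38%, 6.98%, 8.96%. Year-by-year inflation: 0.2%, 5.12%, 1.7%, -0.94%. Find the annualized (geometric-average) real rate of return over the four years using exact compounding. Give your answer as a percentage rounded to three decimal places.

Compound the nominal returns: 1.1383 × 1.0538 × 1.0698 × 1.0896 = 1.39824932.
Compound inflation: 1.0020 × 1.0512 × 1.0170 × 0.9906 = 1.06113918.
Deflate: 1.39824932 / 1.06113918 = 1.31768702.
Annualized real rate = 1.31768702^(1/4) − 1 = 7.1404% → 7.140%.

7.140%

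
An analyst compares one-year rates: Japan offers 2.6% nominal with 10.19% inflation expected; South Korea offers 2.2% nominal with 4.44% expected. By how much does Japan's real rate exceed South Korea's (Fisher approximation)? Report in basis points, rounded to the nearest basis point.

Japan: 2.6% − 10.19% = -7.590%
South Korea: 2.2% − 4.44% = -2.240%
Differential = -5.350% → -535 basis points.

-535 basis points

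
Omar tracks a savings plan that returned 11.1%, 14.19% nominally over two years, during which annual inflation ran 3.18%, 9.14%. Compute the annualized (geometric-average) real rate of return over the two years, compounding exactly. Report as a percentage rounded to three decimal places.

Compound the nominal returns: 1.1110 × 1.1419 = 1.268650900.
Compound inflation: 1.0318 × 1.0914 = 1.126106520.
Deflate: 1.268650900 / 1.126106520 = 1.126581613.
Annualized real rate = 1.126581613^(1/2) − 1 = 6.14055% → 6.141%.

6.141%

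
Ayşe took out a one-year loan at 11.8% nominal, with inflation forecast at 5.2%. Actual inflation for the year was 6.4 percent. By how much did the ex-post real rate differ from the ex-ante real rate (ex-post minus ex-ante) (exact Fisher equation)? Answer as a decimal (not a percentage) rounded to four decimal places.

Ex-ante: (1 + 0.1180)/(1 + 0.0520) − 1 = 6.2738%
Ex-post: (1 + 0.1180)/(1 + 0.0640) − 1 = 5.0752%
Difference (ex-post − ex-ante) = -1.1986% → -0.0120.

-0.0120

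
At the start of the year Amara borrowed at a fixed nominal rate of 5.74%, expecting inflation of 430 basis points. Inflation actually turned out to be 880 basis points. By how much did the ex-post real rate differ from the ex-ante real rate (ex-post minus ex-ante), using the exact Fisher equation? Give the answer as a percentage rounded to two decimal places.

-4.19%

Ex-ante: (1 + 0.0574)/(1 + 0.0430) − 1 = 1.3806%
Ex-post: (1 + 0.0574)/(1 + 0.0880) − 1 = -2.8125%
Difference (ex-post − ex-ante) = -4.1931% → -4.19%.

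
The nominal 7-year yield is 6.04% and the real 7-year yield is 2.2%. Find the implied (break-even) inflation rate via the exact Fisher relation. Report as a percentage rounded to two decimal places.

3.76%

(1 + π) = (1 + i)/(1 + r) = 1.06040 / 1.02200 = 1.037573
Break-even inflation = 1.037573 − 1 → 3.76%.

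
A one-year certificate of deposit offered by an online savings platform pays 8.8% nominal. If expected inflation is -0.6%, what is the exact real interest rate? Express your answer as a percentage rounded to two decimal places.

9.46%

By the Fisher equation, 1 + r = (1 + i)/(1 + π).
1 + r = 1.08800 / 0.99400 = 1.094567
r = 1.094567 − 1 = 9.4567%, i.e. 9.46%.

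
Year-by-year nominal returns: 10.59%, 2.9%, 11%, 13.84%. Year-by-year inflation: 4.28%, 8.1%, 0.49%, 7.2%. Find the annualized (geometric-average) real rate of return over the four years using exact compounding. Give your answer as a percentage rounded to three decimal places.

Nominal growth factor = 1.1059 × 1.0290 × 1.1100 × 1.1384 = 1.43796759
Price-level growth factor = 1.0428 × 1.0810 × 1.0049 × 1.0720 = 1.21435132
Real growth factor = 1.43796759 / 1.21435132 = 1.18414463
Annualized real rate = 1.18414463^(1/4) − 1 = 4.3161% → 4.316%.

4.316%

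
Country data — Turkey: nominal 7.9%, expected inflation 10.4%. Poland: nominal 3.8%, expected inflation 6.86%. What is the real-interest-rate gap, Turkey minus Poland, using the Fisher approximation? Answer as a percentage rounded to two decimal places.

Turkey: 7.9% − 10.4% = -2.500%
Poland: 3.8% − 6.86% = -3.060%
Differential = 0.560% → 0.56%.

0.56%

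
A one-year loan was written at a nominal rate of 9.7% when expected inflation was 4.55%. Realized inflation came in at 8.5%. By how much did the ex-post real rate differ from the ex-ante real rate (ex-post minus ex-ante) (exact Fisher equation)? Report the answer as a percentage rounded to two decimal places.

Ex-ante: (1 + 0.0970)/(1 + 0.0455) − 1 = 4.9259%
Ex-post: (1 + 0.0970)/(1 + 0.0850) − 1 = 1.1060%
Difference (ex-post − ex-ante) = -3.8199% → -3.82%.

-3.82%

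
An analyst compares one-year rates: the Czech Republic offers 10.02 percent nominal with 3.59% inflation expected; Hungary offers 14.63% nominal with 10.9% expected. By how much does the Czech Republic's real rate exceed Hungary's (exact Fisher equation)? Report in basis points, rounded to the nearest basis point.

284 basis points

The Czech Republic: (1 + 0.1002)/(1 + 0.0359) − 1 = 6.2072%
Hungary: (1 + 0.1463)/(1 + 0.1090) − 1 = 3.3634%
Differential = 6.2072% − 3.3634% = 2.8438% → 284 basis points.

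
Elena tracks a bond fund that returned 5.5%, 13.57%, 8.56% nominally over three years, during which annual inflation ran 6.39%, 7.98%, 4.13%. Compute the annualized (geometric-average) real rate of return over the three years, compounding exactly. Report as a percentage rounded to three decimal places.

Compound the nominal returns: 1.0550 × 1.1357 × 1.0856 = 1.300726296.
Compound inflation: 1.0639 × 1.0798 × 1.0413 = 1.196244628.
Deflate: 1.300726296 / 1.196244628 = 1.087341389.
Annualized real rate = 1.087341389^(1/3) − 1 = 2.83051% → 2.831%.

2.831%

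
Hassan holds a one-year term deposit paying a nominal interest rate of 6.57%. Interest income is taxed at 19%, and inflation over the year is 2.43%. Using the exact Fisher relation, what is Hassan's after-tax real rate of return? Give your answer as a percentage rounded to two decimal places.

After-tax nominal return = 6.57% × (1 − 0.19) = 5.3217%.
1 + r = 1.053217 / 1.02430 = 1.028231
After-tax real rate = 1.028231 − 1 → 2.82%.

2.82%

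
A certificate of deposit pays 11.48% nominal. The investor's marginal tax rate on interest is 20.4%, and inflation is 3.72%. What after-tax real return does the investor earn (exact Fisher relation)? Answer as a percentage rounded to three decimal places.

5.224%

After-tax nominal return = 11.48% × (1 − 0.204) = 9.13808%.
1 + r = 1.0913808 / 1.03720 = 1.052238
After-tax real rate = 1.052238 − 1 → 5.224%.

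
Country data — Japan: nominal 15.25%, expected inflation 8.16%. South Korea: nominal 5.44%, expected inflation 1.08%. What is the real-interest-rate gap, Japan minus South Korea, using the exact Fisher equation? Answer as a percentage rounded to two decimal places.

2.24%

Japan: (1 + 0.1525)/(1 + 0.0816) − 1 = 6.5551%
South Korea: (1 + 0.0544)/(1 + 0.0108) − 1 = 4.3134%
Differential = 6.5551% − 4.3134% = 2.2417% → 2.24%.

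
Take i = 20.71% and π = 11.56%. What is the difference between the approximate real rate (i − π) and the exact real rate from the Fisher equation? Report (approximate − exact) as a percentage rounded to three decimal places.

0.948%

Approximate: r ≈ 20.710% − 11.560% = 9.1500%
Exact: (1 + 0.2071)/(1 + 0.1156) − 1 = 8.2019%
Error = 9.1500% − 8.2019% = 0.9481% → 0.948%.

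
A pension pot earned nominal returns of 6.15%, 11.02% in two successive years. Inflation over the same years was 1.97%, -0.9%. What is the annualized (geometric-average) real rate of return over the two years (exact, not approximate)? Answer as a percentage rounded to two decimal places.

Nominal growth factor = 1.0615 × 1.1102 = 1.17847730
Price-level growth factor = 1.0197 × 0.9910 = 1.01052270
Real growth factor = 1.17847730 / 1.01052270 = 1.16620567
Annualized real rate = 1.16620567^(1/2) − 1 = 7.9910% → 7.99%.

7.99%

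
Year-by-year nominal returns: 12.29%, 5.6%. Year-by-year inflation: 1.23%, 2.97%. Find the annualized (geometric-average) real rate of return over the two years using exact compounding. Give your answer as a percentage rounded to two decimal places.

6.66%

Nominal growth factor = 1.1229 × 1.0560 = 1.18578240
Price-level growth factor = 1.0123 × 1.0297 = 1.04236531
Real growth factor = 1.18578240 / 1.04236531 = 1.13758813
Annualized real rate = 1.13758813^(1/2) − 1 = 6.6578% → 6.66%.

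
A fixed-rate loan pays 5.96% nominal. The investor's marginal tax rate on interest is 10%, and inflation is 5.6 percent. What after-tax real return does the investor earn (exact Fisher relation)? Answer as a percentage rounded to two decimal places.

After-tax nominal return = 5.96% × (1 − 0.1) = 5.3640%.
1 + r = 1.05364 / 1.05600 = 0.997765
After-tax real rate = 0.997765 − 1 → -0.22%.

-0.22%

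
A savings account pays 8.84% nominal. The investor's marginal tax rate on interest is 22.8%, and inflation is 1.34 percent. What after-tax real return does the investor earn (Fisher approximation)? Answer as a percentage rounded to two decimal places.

After-tax nominal return = 8.84% × (1 − 0.228) = 6.82448%.
r ≈ 6.82448% − 1.34% → 5.48%.

5.48%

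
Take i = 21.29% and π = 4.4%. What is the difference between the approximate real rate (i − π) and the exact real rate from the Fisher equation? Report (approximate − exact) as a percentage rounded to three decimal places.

Approximate: r ≈ 21.290% − 4.400% = 16.8900%
Exact: (1 + 0.2129)/(1 + 0.0440) − 1 = 16.1782%
Error = 16.8900% − 16.1782% = 0.7118% → 0.712%.

0.712%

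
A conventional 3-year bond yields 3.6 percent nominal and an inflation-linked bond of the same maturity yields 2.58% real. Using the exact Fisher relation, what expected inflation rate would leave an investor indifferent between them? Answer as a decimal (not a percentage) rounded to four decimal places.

0.0099

(1 + π) = (1 + i)/(1 + r) = 1.03600 / 1.02580 = 1.009943
Break-even inflation = 1.009943 − 1 → 0.0099.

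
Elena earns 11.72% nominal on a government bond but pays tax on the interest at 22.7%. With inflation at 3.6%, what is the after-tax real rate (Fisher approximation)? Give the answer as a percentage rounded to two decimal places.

After-tax nominal return = 11.72% × (1 − 0.227) = 9.05956%.
r ≈ 9.05956% − 3.6% → 5.46%.

5.46%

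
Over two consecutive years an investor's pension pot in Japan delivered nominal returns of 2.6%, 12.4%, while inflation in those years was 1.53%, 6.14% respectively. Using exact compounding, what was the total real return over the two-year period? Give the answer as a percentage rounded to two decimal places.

7.01%

Compound the nominal returns: 1.0260 × 1.1240 = 1.153224.
Compound inflation: 1.0153 × 1.0614 = 1.077639.
Deflate: 1.153224 / 1.077639 = 1.070139.
Total real return = 1.070139 − 1 → 7.01%.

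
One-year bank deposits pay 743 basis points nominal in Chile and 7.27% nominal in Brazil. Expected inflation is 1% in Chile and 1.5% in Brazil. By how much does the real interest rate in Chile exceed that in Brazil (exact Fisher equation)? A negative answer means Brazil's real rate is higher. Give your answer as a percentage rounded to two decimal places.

0.68%

Chile: (1 + 0.0743)/(1 + 0.0100) − 1 = 6.3663%
Brazil: (1 + 0.0727)/(1 + 0.0150) − 1 = 5.6847%
Differential = 6.3663% − 5.6847% = 0.6816% → 0.68%.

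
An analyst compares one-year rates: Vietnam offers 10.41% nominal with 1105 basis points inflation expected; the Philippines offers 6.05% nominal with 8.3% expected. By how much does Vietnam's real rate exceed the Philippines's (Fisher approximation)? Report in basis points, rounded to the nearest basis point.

Vietnam: 10.41% − 11.05% = -0.640%
The Philippines: 6.05% − 8.3% = -2.250%
Differential = 1.610% → 161 basis points.

161 basis points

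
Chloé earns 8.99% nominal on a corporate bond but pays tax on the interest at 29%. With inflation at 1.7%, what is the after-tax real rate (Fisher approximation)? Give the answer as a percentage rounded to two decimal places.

After-tax nominal return = 8.99% × (1 − 0.29) = 6.3829%.
r ≈ 6.3829% − 1.7% → 4.68%.

4.68%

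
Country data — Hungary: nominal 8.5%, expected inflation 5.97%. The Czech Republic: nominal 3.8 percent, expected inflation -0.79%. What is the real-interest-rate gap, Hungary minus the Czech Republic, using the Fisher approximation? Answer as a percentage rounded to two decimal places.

-2.06%

Hungary: 8.5% − 5.97% = 2.530%
The Czech Republic: 3.8% − (-0.79%) = 4.590%
Differential = -2.060% → -2.06%.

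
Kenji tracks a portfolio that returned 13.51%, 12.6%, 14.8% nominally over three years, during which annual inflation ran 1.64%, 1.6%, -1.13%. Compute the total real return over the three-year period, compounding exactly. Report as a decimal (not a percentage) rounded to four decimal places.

0.4371

Compound the nominal returns: 1.1351 × 1.1260 × 1.1480 = 1.467285.
Compound inflation: 1.0164 × 1.0160 × 0.9887 = 1.020993.
Deflate: 1.467285 / 1.020993 = 1.437115.
Total real return = 1.437115 − 1 → 0.4371.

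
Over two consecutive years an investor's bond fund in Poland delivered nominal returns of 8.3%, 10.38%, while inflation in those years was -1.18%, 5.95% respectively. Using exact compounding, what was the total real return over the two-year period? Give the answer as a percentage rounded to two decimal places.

Nominal growth factor = 1.0830 × 1.1038 = 1.195415
Price-level growth factor = 0.9882 × 1.0595 = 1.046998
Real growth factor = 1.195415 / 1.046998 = 1.141755
Total real return = 1.141755 − 1 → 14.18%.

14.18%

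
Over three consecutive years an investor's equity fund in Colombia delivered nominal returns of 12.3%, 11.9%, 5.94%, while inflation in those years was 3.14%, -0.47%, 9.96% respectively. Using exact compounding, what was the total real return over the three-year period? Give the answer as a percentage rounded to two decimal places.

17.94%

Nominal growth factor = 1.1230 × 1.1190 × 1.0594 = 1.331281
Price-level growth factor = 1.0314 × 0.9953 × 1.0996 = 1.128797
Real growth factor = 1.331281 / 1.128797 = 1.179381
Total real return = 1.179381 − 1 → 17.94%.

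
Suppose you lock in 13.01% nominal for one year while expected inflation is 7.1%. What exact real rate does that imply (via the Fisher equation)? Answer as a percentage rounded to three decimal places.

1 + r = 1.13010 / 1.07100 = 1.055182
r = 1.055182 − 1 = 5.5182%, i.e. 5.518%.

5.518%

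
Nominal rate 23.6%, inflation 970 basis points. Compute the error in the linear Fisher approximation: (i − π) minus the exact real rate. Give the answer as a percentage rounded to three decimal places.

Approximate: r ≈ 23.600% − 9.700% = 13.9000%
Exact: (1 + 0.2360)/(1 + 0.0970) − 1 = 12.6709%
Error = 13.9000% − 12.6709% = 1.2291% → 1.229%.

1.229%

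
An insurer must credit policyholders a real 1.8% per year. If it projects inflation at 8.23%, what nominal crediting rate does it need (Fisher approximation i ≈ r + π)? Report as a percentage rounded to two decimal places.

i ≈ r + π = 1.8% + 8.23% = 10.03%.

10.03%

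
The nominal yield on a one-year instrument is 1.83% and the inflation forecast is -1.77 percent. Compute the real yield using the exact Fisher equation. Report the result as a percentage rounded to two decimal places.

3.66%

By the Fisher equation, 1 + r = (1 + i)/(1 + π).
1 + r = 1.01830 / 0.98230 = 1.036649
r = 1.036649 − 1 = 3.6649%, i.e. 3.66%.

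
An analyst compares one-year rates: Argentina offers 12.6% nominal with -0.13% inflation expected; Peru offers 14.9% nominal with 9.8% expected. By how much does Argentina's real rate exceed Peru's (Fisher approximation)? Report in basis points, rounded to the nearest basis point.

Argentina: 12.6% − (-0.13%) = 12.730%
Peru: 14.9% − 9.8% = 5.100%
Differential = 7.630% → 763 basis points.

763 basis points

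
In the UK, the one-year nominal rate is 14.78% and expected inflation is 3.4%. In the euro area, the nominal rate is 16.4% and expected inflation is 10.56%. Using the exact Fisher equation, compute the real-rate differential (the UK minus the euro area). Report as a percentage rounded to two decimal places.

The UK: (1 + 0.1478)/(1 + 0.0340) − 1 = 11.0058%
The euro area: (1 + 0.1640)/(1 + 0.1056) − 1 = 5.2822%
Differential = 11.0058% − 5.2822% = 5.7236% → 5.72%.

5.72%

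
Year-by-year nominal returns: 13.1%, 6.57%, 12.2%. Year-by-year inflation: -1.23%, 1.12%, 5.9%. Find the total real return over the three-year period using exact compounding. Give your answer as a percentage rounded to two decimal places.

Nominal growth factor = 1.1310 × 1.0657 × 1.1220 = 1.352354
Price-level growth factor = 0.9877 × 1.0112 × 1.0590 = 1.057689
Real growth factor = 1.352354 / 1.057689 = 1.278593
Total real return = 1.278593 − 1 → 27.86%.

27.86%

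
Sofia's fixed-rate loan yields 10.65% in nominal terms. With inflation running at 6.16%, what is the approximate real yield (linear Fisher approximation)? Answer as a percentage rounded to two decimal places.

4.49%

r ≈ i − π = 10.65% − 6.16% = 4.49%.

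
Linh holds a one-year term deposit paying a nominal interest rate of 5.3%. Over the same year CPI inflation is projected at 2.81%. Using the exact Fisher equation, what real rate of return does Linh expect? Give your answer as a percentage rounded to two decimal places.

By the Fisher equation, 1 + r = (1 + i)/(1 + π).
1 + r = 1.05300 / 1.02810 = 1.024219
r = 1.024219 − 1 = 2.4219%, i.e. 2.42%.

2.42%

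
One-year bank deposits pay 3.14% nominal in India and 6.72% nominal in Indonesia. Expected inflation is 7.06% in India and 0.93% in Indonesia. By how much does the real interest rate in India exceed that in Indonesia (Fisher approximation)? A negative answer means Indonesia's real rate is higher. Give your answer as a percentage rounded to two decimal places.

India: 3.14% − 7.06% = -3.920%
Indonesia: 6.72% − 0.93% = 5.790%
Differential = -9.710% → -9.71%.

-9.71%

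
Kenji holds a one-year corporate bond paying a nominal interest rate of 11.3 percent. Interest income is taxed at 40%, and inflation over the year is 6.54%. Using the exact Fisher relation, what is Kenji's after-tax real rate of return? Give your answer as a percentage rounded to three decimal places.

After-tax nominal return = 11.3% × (1 − 0.4) = 6.7800%.
1 + r = 1.06780 / 1.06540 = 1.002253
After-tax real rate = 1.002253 − 1 → 0.225%.

0.225%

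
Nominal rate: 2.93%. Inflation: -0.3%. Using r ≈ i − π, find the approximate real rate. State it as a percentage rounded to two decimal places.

r ≈ i − π = 2.93% − (-0.3%) = 3.23%.

3.23%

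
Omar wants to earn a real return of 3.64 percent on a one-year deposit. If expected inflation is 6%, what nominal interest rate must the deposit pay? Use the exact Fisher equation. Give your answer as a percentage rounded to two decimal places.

9.86%

(1 + i) = (1 + r)(1 + π) = 1.03640 × 1.06000 = 1.098584
i = 1.098584 − 1, so the required nominal rate is 9.86%.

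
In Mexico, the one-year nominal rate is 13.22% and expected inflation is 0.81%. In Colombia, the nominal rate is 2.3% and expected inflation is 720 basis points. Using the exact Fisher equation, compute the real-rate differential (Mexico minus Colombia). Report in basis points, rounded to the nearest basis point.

1688 basis points

Mexico: (1 + 0.1322)/(1 + 0.0081) − 1 = 12.3103%
Colombia: (1 + 0.0230)/(1 + 0.0720) − 1 = -4.5709%
Differential = 12.3103% − (-4.5709%) = 16.8812% → 1688 basis points.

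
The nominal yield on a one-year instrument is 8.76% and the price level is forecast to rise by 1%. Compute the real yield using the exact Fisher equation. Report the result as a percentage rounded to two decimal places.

1 + r = 1.08760 / 1.01000 = 1.076832
r = 1.076832 − 1 = 7.6832%, i.e. 7.68%.

7.68%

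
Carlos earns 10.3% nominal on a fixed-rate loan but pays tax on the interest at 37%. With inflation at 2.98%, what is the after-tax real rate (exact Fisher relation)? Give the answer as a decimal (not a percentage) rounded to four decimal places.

After-tax nominal return = 10.3% × (1 − 0.37) = 6.4890%.
1 + r = 1.06489 / 1.02980 = 1.034075
After-tax real rate = 1.034075 − 1 → 0.0341.

0.0341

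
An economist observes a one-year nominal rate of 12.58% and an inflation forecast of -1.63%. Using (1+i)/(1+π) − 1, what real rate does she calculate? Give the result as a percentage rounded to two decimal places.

14.45%

By the Fisher identity, 1 + r = (1 + i)/(1 + π).
1 + r = 1.12580 / 0.98370 = 1.144455
r = 1.144455 − 1 = 14.4455%, i.e. 14.45%.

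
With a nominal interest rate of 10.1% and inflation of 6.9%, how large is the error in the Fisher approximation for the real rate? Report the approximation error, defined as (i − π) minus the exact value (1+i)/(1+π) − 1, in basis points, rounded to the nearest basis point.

21 basis points

Approximate: r ≈ 10.100% − 6.900% = 3.2000%
Exact: (1 + 0.1010)/(1 + 0.0690) − 1 = 2.9935%
Error = 3.2000% − 2.9935% = 0.2065% → 21 basis points.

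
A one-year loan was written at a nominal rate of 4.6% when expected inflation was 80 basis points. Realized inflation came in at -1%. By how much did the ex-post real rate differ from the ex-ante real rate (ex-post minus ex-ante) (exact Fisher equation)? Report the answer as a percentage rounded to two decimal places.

Ex-ante: (1 + 0.0460)/(1 + 0.0080) − 1 = 3.7698%
Ex-post: (1 + 0.0460)/(1 − 0.0100) − 1 = 5.6566%
Difference (ex-post − ex-ante) = 1.8867% → 1.89%.

1.89%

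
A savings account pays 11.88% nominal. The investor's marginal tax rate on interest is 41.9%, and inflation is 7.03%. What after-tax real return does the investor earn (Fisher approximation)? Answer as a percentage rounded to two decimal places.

-0.13%

After-tax nominal return = 11.88% × (1 − 0.419) = 6.90228%.
r ≈ 6.90228% − 7.03% → -0.13%.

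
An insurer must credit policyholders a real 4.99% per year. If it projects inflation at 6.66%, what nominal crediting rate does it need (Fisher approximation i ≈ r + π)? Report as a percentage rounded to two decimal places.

11.65%

i ≈ r + π = 4.99% + 6.66% = 11.65%.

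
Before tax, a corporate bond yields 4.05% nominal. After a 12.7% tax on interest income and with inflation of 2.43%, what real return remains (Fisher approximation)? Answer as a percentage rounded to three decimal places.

After-tax nominal return = 4.05% × (1 − 0.127) = 3.53565%.
r ≈ 3.53565% − 2.43% → 1.106%.

1.106%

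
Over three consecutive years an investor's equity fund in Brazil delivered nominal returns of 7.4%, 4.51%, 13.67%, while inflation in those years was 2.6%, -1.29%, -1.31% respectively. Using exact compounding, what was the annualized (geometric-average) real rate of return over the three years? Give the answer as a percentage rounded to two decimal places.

Compound the nominal returns: 1.0740 × 1.0451 × 1.1367 = 1.27587459.
Compound inflation: 1.0260 × 0.9871 × 0.9869 = 0.99949738.
Deflate: 1.27587459 / 0.99949738 = 1.27651619.
Annualized real rate = 1.27651619^(1/3) − 1 = 8.4781% → 8.48%.

8.48%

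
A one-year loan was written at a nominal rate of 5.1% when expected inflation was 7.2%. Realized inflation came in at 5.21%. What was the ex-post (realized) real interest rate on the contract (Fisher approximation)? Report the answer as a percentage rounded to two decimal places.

-0.11%

Ex-post: 5.1% − 5.21% = -0.110%
So the realized real rate is -0.11%.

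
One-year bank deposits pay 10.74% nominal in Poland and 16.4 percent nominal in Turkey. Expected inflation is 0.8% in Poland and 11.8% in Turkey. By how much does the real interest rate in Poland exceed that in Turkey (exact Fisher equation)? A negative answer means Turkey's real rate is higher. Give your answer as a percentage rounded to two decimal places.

5.75%

Poland: (1 + 0.1074)/(1 + 0.0080) − 1 = 9.8611%
Turkey: (1 + 0.1640)/(1 + 0.1180) − 1 = 4.1145%
Differential = 9.8611% − 4.1145% = 5.7466% → 5.75%.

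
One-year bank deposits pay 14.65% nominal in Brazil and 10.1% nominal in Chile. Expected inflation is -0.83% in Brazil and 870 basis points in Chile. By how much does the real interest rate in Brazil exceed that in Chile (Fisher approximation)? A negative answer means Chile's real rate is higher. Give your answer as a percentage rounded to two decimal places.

14.08%

Brazil: 14.65% − (-0.83%) = 15.480%
Chile: 10.1% − 8.7% = 1.400%
Differential = 14.080% → 14.08%.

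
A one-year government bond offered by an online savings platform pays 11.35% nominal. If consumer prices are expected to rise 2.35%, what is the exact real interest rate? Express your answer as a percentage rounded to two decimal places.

1 + r = 1.11350 / 1.02350 = 1.087934
r = 1.087934 − 1 = 8.7934%, i.e. 8.79%.

8.79%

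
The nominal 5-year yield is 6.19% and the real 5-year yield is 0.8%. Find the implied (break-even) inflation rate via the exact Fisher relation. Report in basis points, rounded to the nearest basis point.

(1 + π) = (1 + i)/(1 + r) = 1.06190 / 1.00800 = 1.053472
Break-even inflation = 1.053472 − 1 → 535 basis points.

535 basis points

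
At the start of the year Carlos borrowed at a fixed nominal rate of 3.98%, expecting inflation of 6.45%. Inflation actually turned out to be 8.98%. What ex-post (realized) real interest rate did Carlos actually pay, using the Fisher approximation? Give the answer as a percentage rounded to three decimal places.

Ex-post: 3.98% − 8.98% = -5.000%
So the realized real rate is -5.000%.

-5.000%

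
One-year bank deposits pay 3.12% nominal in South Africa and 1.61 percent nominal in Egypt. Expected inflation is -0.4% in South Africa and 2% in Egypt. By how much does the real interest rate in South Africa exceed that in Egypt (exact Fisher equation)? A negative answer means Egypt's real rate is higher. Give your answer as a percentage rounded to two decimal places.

South Africa: (1 + 0.0312)/(1 − 0.0040) − 1 = 3.5341%
Egypt: (1 + 0.0161)/(1 + 0.0200) − 1 = -0.3824%
Differential = 3.5341% − (-0.3824%) = 3.9165% → 3.92%.

3.92%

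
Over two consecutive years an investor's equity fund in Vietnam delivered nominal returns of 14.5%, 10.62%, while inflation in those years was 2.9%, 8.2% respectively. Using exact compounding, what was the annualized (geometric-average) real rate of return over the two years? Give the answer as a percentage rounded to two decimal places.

6.66%

Compound the nominal returns: 1.1450 × 1.1062 = 1.26659900.
Compound inflation: 1.0290 × 1.0820 = 1.11337800.
Deflate: 1.26659900 / 1.11337800 = 1.13761813.
Annualized real rate = 1.13761813^(1/2) − 1 = 6.6592% → 6.66%.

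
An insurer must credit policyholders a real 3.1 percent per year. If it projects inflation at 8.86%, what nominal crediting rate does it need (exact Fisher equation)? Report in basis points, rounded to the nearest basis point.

(1 + i) = (1 + r)(1 + π) = 1.03100 × 1.08860 = 1.1223466
i = 1.1223466 − 1, so the required nominal rate is 1223 basis points.

1223 basis points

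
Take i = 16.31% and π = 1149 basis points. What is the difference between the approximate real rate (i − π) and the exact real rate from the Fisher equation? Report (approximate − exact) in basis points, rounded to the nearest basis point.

Approximate: r ≈ 16.310% − 11.490% = 4.8200%
Exact: (1 + 0.1631)/(1 + 0.1149) − 1 = 4.3233%
Error = 4.8200% − 4.3233% = 0.4967% → 50 basis points.

50 basis points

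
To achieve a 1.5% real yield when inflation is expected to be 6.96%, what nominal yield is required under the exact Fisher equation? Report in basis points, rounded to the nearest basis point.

856 basis points

(1 + i) = (1 + r)(1 + π) = 1.01500 × 1.06960 = 1.085644
i = 1.085644 − 1, so the required nominal rate is 856 basis points.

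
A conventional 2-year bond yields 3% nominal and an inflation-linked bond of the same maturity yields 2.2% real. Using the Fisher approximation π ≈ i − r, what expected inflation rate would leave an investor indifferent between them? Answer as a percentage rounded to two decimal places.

π ≈ i − r = 3% − 2.2% → 0.80%.

0.80%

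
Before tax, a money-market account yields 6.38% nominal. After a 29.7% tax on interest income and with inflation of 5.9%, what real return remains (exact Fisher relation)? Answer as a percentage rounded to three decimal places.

-1.336%

After-tax nominal return = 6.38% × (1 − 0.297) = 4.48514%.
1 + r = 1.0448514 / 1.05900 = 0.986640
After-tax real rate = 0.986640 − 1 → -1.336%.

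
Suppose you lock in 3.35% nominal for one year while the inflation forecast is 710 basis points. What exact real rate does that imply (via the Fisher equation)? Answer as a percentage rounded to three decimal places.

1 + r = 1.03350 / 1.07100 = 0.964986
r = 0.964986 − 1 = -3.5014%, i.e. -3.501%.

-3.501%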